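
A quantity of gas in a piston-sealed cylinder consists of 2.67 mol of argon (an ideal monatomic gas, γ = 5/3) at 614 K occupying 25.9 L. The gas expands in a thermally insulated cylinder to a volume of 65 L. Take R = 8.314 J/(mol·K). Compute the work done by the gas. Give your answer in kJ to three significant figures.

W ≈ 9.37 kJ

Adiabatic: TV^(γ−1) = const with γ = 5/3.
T₂ = T₁ (V₁/V₂)^(γ−1) = 614 × (25.9/65)^0.667 = 614 × 0.5415 = 332.5 K.
W_by = nCᵥ(T₁ − T₂) = (2.67)(12.47)(614 − 332.5) = 9374 J.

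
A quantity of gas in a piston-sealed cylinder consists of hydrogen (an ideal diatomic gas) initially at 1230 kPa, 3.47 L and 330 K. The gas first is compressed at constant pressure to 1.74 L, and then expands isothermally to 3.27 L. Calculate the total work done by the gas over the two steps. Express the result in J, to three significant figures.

W_total ≈ -778 J

Step 1 (isobaric): W = PΔV = (1230 kPa)(1.74 − 3.47 L) = -2128 J.
After step 1: P = 1230 kPa, V = 1.74 L, T = 165.5 K.
Step 2 (isothermal): W = P₁V₁ ln(V₂/V₁) = (2140) ln(3.27/1.74) = 1350 J.
W_total = -2128 + 1350 = -777.6 J.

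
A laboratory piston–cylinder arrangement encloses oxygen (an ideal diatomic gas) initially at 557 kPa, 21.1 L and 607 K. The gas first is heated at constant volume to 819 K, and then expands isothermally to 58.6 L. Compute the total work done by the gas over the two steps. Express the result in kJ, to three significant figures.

Step 1 (isochoric): W = 0 (constant volume).
After step 1: P = 751.5 kPa (V unchanged).
Step 2 (isothermal): W = P₁V₁ ln(V₂/V₁) = (15857) ln(58.6/21.1) = 16198 J.
W_total = 0 + 16198 = 16198 J.

W_total ≈ 16.2 kJ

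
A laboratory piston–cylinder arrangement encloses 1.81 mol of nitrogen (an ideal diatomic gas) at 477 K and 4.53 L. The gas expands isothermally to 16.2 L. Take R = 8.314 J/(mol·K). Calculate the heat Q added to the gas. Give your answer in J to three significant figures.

Isothermal ⇒ ΔU = 0, so Q = W = nRT ln(V₂/V₁).
Q = (1.81)(8.314)(477) ln(16.2/4.53) = 7178 × 1.274 = 9147 J.

Q ≈ 9150 J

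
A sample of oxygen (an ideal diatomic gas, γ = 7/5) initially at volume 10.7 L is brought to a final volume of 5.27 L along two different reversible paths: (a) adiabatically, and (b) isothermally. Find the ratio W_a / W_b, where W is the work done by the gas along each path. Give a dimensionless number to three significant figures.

W_a / W_b ≈ 1.16

Path (a) adiabatic: W = P₁V₁(1 − (V₁/V₂)^(γ−1))/(γ−1) → W_a/(P₁V₁) = -0.8187.
Path (b) isothermal: W = P₁V₁ ln(V₂/V₁) → W_b/(P₁V₁) = -0.7082.
W_a / W_b = -0.8187 / -0.7082 = 1.156.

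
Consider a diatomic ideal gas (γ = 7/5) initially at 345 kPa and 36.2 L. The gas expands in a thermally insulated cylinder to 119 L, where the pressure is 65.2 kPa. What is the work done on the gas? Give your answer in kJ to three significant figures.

Adiabatic: W = (P₁V₁ − P₂V₂)/(γ − 1) with γ = 7/5.
P₁V₁ = 12489 J, P₂V₂ = 7759 J.
W = (12489 − 7759) / 0.4 = 11826 J.
Work on gas = −W_by = -11826 J.

W ≈ -11.8 kJ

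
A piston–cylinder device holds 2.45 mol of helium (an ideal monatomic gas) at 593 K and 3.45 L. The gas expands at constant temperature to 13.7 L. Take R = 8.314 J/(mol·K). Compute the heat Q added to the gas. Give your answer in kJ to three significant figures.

Isothermal ⇒ ΔU = 0, so Q = W = nRT ln(V₂/V₁).
Q = (2.45)(8.314)(593) ln(13.7/3.45) = 12079 × 1.379 = 16657 J.

Q ≈ 16.7 kJ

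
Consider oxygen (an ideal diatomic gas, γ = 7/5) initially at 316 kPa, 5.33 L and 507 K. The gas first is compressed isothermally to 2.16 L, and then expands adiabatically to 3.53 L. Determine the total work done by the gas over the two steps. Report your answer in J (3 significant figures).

Step 1 (isothermal): W = P₁V₁ ln(V₂/V₁) = (1684) ln(2.16/5.33) = -1521 J.
After step 1: P = 779.8 kPa, V = 2.16 L, T = 507 K.
Step 2 (adiabatic): W = (P₁V₁ − P₂V₂)/(γ−1) = (1684 − 1384)/0.4 = 751.1 J.
W_total = -1521 + 751.1 = -770.2 J.

W_total ≈ -770 J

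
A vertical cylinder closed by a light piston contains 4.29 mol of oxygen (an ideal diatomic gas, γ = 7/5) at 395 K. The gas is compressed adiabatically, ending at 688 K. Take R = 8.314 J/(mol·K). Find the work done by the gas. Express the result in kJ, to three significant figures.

Adiabatic ⇒ Q = 0, so W_by = −ΔU = nCᵥ(T₁ − T₂).
Cᵥ = 5R/2 = 20.79 J/(mol·K).
W = (4.29)(20.79)(395 − 688) = -26126 J.

W ≈ -26.1 kJ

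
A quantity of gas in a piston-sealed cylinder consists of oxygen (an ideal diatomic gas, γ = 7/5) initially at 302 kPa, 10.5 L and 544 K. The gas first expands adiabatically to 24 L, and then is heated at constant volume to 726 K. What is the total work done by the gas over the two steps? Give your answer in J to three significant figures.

W_total ≈ 2230 J

Step 1 (adiabatic): W = (P₁V₁ − P₂V₂)/(γ−1) = (3171 − 2278)/0.4 = 2232 J.
Step 2 (isochoric): W = 0 (constant volume).
W_total = 2232 + 0 = 2232 J.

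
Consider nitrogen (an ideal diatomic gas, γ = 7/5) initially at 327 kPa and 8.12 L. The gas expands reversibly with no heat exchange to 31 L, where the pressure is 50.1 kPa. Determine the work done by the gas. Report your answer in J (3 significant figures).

Adiabatic: W = (P₁V₁ − P₂V₂)/(γ − 1) with γ = 7/5.
P₁V₁ = 2655 J, P₂V₂ = 1553 J.
W = (2655 − 1553) / 0.4 = 2755 J.

W ≈ 2760 J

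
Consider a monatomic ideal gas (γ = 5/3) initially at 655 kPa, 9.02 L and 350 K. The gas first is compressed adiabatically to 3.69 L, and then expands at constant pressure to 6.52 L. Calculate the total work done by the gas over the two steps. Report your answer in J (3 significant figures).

W_total ≈ 1000 J

Step 1 (adiabatic): W = (P₁V₁ − P₂V₂)/(γ−1) = (5908 − 10721)/0.667 = -7219 J.
After step 1: P = 2905 kPa, V = 3.69 L, T = 635.1 K.
Step 2 (isobaric): W = PΔV = (2905 kPa)(6.52 − 3.69 L) = 8222 J.
W_total = -7219 + 8222 = 1003 J.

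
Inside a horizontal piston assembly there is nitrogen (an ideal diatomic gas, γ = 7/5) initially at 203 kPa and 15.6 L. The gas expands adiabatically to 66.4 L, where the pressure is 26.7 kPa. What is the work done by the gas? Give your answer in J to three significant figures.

Adiabatic: W = (P₁V₁ − P₂V₂)/(γ − 1) with γ = 7/5.
P₁V₁ = 3167 J, P₂V₂ = 1773 J.
W = (3167 − 1773) / 0.4 = 3485 J.

W ≈ 3480 J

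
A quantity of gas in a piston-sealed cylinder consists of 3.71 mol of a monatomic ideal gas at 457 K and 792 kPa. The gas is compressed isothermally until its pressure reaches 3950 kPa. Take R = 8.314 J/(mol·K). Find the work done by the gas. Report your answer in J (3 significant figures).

Isothermal process: W = nRT ln(V₂/V₁) = nRT ln(P₁/P₂).
W = (3.71)(8.314)(457) × ln(792/3950)
  = 14096 × ln(0.2005) = 14096 × -1.607
W_by_gas = -22651 J.

W ≈ -22700 J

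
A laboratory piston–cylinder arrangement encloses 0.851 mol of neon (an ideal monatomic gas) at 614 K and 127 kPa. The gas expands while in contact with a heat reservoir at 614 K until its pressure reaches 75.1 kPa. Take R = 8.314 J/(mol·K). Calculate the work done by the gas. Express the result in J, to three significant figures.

Isothermal process: W = nRT ln(V₂/V₁) = nRT ln(P₁/P₂).
W = (0.851)(8.314)(614) × ln(127/75.1)
  = 4344 × ln(1.691) = 4344 × 0.5254
W_by_gas = 2282 J.

W ≈ 2280 J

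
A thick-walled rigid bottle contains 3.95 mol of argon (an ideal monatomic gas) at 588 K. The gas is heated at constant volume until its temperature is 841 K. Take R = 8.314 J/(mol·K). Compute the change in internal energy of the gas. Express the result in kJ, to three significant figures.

Constant volume ⇒ W = 0, so Q = ΔU = nCᵥΔT with Cᵥ = 3R/2 = 12.47 J/(mol·K).
ΔU = (3.95)(12.47)(841 − 588) = 12463 J.

ΔU ≈ 12.5 kJ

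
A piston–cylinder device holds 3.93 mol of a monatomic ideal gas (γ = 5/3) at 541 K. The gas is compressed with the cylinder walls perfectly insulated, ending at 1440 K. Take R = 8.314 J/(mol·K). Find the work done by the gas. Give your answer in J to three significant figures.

Adiabatic ⇒ Q = 0, so W_by = −ΔU = nCᵥ(T₁ − T₂).
Cᵥ = 3R/2 = 12.47 J/(mol·K).
W = (3.93)(12.47)(541 − 1440) = -44061 J.

W ≈ -44100 J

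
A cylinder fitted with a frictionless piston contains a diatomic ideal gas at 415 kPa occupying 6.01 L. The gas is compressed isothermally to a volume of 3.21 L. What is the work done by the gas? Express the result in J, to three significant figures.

Isothermal: W = nRT ln(V₂/V₁) = P₁V₁ ln(V₂/V₁).
P₁V₁ = (415 kPa)(6.01 L) = 2494 J.
W = 2494 × ln(3.21/6.01) = 2494 × -0.6272
W_by_gas = -1564 J.

W ≈ -1560 J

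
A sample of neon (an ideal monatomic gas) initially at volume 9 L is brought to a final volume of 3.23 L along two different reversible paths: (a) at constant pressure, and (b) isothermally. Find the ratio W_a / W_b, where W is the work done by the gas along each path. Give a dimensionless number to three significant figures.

W_a / W_b ≈ 0.626

Path (a) isobaric: W = P₁(V₂ − V₁) → W_a/(P₁V₁) = -0.6411.
Path (b) isothermal: W = P₁V₁ ln(V₂/V₁) → W_b/(P₁V₁) = -1.025.
W_a / W_b = -0.6411 / -1.025 = 0.6256.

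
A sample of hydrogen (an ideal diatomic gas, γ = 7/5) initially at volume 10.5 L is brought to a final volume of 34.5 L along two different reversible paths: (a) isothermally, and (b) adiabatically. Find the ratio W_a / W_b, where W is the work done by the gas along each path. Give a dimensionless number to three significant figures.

Path (a) isothermal: W = P₁V₁ ln(V₂/V₁) → W_a/(P₁V₁) = 1.19.
Path (b) adiabatic: W = P₁V₁(1 − (V₁/V₂)^(γ−1))/(γ−1) → W_b/(P₁V₁) = 0.9466.
W_a / W_b = 1.19 / 0.9466 = 1.257.

W_a / W_b ≈ 1.26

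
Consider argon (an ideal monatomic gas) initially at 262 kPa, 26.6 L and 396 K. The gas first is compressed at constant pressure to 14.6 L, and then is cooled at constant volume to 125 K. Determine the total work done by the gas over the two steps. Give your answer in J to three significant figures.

W_total ≈ -3140 J

Step 1 (isobaric): W = PΔV = (262 kPa)(14.6 − 26.6 L) = -3144 J.
Step 2 (isochoric): W = 0 (constant volume).
W_total = -3144 + 0 = -3144 J.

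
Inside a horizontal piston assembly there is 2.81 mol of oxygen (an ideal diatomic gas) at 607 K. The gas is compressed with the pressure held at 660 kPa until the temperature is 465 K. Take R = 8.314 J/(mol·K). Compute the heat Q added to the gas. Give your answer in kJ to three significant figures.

Q ≈ -11.6 kJ

Isobaric: W = nRΔT = (2.81)(8.314)(-142) = -3317 J.
ΔU = nCᵥΔT with Cᵥ = 5R/2: ΔU = (2.81)(20.79)(-142) = -8294 J.
Q = ΔU + W = -8294 − 3317 = -11611 J.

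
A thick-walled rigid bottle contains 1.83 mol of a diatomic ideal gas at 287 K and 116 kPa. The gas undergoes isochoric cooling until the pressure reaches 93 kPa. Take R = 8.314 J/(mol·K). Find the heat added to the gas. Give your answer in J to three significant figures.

Q ≈ -2160 J

Constant volume ⇒ W = 0, so Q = ΔU = nCᵥΔT with Cᵥ = 5R/2 = 20.79 J/(mol·K).
At constant V, T₂/T₁ = P₂/P₁ ⇒ ΔT = T₁(P₂/P₁ − 1) = 287·(93/116 − 1) = -56.91 K.
ΔU = (1.83)(20.79)(-56.91) = -2164 J.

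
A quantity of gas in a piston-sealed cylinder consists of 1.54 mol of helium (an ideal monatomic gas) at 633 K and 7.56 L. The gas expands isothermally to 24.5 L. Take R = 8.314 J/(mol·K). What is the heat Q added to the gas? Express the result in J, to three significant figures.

Q ≈ 9530 J

Isothermal ⇒ ΔU = 0, so Q = W = nRT ln(V₂/V₁).
Q = (1.54)(8.314)(633) ln(24.5/7.56) = 8105 × 1.176 = 9529 J.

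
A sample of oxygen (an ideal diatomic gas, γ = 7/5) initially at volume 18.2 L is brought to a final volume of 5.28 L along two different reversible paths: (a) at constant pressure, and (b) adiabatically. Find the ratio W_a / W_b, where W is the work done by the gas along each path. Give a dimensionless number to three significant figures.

Path (a) isobaric: W = P₁(V₂ − V₁) → W_a/(P₁V₁) = -0.7099.
Path (b) adiabatic: W = P₁V₁(1 − (V₁/V₂)^(γ−1))/(γ−1) → W_b/(P₁V₁) = -1.601.
W_a / W_b = -0.7099 / -1.601 = 0.4433.

W_a / W_b ≈ 0.443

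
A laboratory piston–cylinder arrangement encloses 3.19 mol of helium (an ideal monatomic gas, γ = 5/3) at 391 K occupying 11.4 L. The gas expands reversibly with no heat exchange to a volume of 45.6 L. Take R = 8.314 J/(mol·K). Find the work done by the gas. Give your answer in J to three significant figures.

W ≈ 9380 J

Adiabatic: TV^(γ−1) = const with γ = 5/3.
T₂ = T₁ (V₁/V₂)^(γ−1) = 391 × (11.4/45.6)^0.667 = 391 × 0.3969 = 155.2 K.
W_by = nCᵥ(T₁ − T₂) = (3.19)(12.47)(391 − 155.2) = 9382 J.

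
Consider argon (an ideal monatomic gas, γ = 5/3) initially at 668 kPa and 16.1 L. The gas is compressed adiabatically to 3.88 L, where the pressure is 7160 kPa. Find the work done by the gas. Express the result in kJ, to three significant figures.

W ≈ -25.5 kJ

Adiabatic: W = (P₁V₁ − P₂V₂)/(γ − 1) with γ = 5/3.
P₁V₁ = 10755 J, P₂V₂ = 27781 J.
W = (10755 − 27781) / 0.6667 = -25539 J.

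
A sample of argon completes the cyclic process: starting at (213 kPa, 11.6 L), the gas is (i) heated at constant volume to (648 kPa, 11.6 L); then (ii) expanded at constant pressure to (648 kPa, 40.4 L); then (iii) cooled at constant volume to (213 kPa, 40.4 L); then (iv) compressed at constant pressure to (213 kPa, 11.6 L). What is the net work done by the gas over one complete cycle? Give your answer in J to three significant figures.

W_net ≈ 12500 J

Constant-volume legs do no work.
W(ii) = (648)(40.4 − 11.6) = 18662 J; W(iv) = (213)(11.6 − 40.4) = -6134 J.
W_net = 18662 − 6134 = 12528 J (the clockwise enclosed area).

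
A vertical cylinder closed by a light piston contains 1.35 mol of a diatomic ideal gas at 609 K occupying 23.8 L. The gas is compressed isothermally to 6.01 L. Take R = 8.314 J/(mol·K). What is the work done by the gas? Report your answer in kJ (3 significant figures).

W ≈ -9.41 kJ

Isothermal: W = nRT ln(V₂/V₁).
W = (1.35)(8.314)(609) × ln(6.01/23.8)
  = 6835 × -1.376
W_by_gas = -9407 J.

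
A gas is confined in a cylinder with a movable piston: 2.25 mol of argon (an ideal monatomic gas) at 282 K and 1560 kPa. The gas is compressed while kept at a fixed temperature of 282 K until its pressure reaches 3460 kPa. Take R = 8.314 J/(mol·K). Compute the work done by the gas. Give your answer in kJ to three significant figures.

W ≈ -4.20 kJ

Isothermal process: W = nRT ln(V₂/V₁) = nRT ln(P₁/P₂).
W = (2.25)(8.314)(282) × ln(1560/3460)
  = 5275 × ln(0.4509) = 5275 × -0.7966
W_by_gas = -4202 J.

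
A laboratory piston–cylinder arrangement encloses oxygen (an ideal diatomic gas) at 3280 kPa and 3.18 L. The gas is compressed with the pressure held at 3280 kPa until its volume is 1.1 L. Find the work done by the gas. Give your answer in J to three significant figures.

Isobaric: W = P ΔV.
W = (3280 kPa)(1.1 − 3.18 L) = (3280)(-2.08) = -6822 J.

W ≈ -6820 J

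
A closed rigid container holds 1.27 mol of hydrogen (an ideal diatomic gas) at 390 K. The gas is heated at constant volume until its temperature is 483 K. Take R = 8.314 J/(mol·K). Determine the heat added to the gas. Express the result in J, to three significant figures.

Constant volume ⇒ W = 0, so Q = ΔU = nCᵥΔT with Cᵥ = 5R/2 = 20.79 J/(mol·K).
ΔU = (1.27)(20.79)(483 − 390) = 2455 J.

Q ≈ 2450 J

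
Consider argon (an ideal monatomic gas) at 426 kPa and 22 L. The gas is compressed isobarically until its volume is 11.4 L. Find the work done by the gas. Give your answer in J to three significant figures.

Isobaric: W = P ΔV.
W = (426 kPa)(11.4 − 22 L) = (426)(-10.6) = -4516 J.

W ≈ -4520 J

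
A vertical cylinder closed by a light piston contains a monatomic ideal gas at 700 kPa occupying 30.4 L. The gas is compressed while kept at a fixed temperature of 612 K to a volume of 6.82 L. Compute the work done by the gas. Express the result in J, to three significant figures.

W ≈ -31800 J

Isothermal: W = nRT ln(V₂/V₁) = P₁V₁ ln(V₂/V₁).
P₁V₁ = (700 kPa)(30.4 L) = 21280 J.
W = 21280 × ln(6.82/30.4) = 21280 × -1.495
W_by_gas = -31805 J.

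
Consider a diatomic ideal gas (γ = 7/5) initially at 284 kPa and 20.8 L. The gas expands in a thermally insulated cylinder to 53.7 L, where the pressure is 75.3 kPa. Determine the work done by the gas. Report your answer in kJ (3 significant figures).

Adiabatic: W = (P₁V₁ − P₂V₂)/(γ − 1) with γ = 7/5.
P₁V₁ = 5907 J, P₂V₂ = 4044 J.
W = (5907 − 4044) / 0.4 = 4659 J.

W ≈ 4.66 kJ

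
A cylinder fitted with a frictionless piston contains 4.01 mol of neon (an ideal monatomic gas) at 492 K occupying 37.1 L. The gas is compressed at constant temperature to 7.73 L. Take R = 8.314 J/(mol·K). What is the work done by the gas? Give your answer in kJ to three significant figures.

Isothermal: W = nRT ln(V₂/V₁).
W = (4.01)(8.314)(492) × ln(7.73/37.1)
  = 16403 × -1.569
W_by_gas = -25728 J.

W ≈ -25.7 kJ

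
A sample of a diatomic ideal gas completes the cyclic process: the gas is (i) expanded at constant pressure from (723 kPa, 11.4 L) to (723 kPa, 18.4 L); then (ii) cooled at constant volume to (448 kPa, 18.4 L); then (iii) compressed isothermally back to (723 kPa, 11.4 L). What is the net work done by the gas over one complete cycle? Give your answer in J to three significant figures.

W_net ≈ 1110 J

Leg (i): W = PΔV = (723)(18.4 − 11.4) = 5061 J.
Leg (ii): W = 0.
Leg (iii): W = PᵢVᵢ ln(V_f/Vᵢ) = (8243) ln(11.4/18.4) = -3946 J.
W_net = 5061 − 3946 = 1115 J.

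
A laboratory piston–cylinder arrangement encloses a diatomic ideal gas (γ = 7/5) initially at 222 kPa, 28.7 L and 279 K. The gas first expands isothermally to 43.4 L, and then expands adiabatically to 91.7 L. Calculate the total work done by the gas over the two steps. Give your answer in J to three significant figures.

W_total ≈ 6750 J

Step 1 (isothermal): W = P₁V₁ ln(V₂/V₁) = (6371) ln(43.4/28.7) = 2635 J.
After step 1: P = 146.8 kPa, V = 43.4 L, T = 279 K.
Step 2 (adiabatic): W = (P₁V₁ − P₂V₂)/(γ−1) = (6371 − 4724)/0.4 = 4119 J.
W_total = 2635 + 4119 = 6754 J.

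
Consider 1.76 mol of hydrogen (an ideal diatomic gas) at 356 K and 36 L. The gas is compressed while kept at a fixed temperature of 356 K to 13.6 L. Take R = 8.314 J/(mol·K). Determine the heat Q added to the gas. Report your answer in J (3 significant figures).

Q ≈ -5070 J

Isothermal ⇒ ΔU = 0, so Q = W = nRT ln(V₂/V₁).
Q = (1.76)(8.314)(356) ln(13.6/36) = 5209 × -0.9734 = -5071 J.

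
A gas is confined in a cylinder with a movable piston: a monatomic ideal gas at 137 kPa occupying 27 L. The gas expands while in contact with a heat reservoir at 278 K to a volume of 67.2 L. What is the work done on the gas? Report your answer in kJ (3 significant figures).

Isothermal: W = nRT ln(V₂/V₁) = P₁V₁ ln(V₂/V₁).
P₁V₁ = (137 kPa)(27 L) = 3699 J.
W = 3699 × ln(67.2/27) = 3699 × 0.9118
W_by_gas = 3373 J; work on gas = −W_by = -3373 J.

W ≈ -3.37 kJ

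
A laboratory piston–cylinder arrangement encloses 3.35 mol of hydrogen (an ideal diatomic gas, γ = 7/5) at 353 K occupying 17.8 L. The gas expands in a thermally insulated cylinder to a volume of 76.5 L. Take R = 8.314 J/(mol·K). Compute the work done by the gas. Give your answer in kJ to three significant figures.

W ≈ 10.9 kJ

Adiabatic: TV^(γ−1) = const with γ = 7/5.
T₂ = T₁ (V₁/V₂)^(γ−1) = 353 × (17.8/76.5)^0.4 = 353 × 0.5581 = 197 K.
W_by = nCᵥ(T₁ − T₂) = (3.35)(20.79)(353 − 197) = 10862 J.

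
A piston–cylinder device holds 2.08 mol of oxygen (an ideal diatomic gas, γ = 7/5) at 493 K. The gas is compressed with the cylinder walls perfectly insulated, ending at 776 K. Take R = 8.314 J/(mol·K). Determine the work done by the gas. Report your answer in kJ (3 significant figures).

W ≈ -12.2 kJ

Adiabatic ⇒ Q = 0, so W_by = −ΔU = nCᵥ(T₁ − T₂).
Cᵥ = 5R/2 = 20.79 J/(mol·K).
W = (2.08)(20.79)(493 − 776) = -12235 J.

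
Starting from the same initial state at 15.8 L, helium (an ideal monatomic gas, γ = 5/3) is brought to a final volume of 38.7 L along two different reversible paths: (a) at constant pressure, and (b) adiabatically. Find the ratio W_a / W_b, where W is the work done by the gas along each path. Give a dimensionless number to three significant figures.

Path (a) isobaric: W = P₁(V₂ − V₁) → W_a/(P₁V₁) = 1.449.
Path (b) adiabatic: W = P₁V₁(1 − (V₁/V₂)^(γ−1))/(γ−1) → W_b/(P₁V₁) = 0.6745.
W_a / W_b = 1.449 / 0.6745 = 2.149.

W_a / W_b ≈ 2.15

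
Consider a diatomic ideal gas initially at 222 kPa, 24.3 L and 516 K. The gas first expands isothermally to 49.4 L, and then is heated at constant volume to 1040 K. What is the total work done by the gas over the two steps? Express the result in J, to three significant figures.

W_total ≈ 3830 J

Step 1 (isothermal): W = P₁V₁ ln(V₂/V₁) = (5395) ln(49.4/24.3) = 3827 J.
Step 2 (isochoric): W = 0 (constant volume).
W_total = 3827 + 0 = 3827 J.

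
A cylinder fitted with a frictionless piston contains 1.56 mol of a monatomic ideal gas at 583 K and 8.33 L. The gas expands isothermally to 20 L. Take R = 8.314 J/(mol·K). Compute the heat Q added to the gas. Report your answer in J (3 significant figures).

Q ≈ 6620 J

Isothermal ⇒ ΔU = 0, so Q = W = nRT ln(V₂/V₁).
Q = (1.56)(8.314)(583) ln(20/8.33) = 7561 × 0.8759 = 6623 J.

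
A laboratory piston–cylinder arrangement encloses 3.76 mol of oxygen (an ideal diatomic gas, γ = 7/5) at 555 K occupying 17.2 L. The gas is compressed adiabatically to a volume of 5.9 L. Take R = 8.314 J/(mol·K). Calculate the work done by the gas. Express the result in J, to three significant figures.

Adiabatic: TV^(γ−1) = const with γ = 7/5.
T₂ = T₁ (V₁/V₂)^(γ−1) = 555 × (17.2/5.9)^0.4 = 555 × 1.534 = 851.5 K.
W_by = nCᵥ(T₁ − T₂) = (3.76)(20.79)(555 − 851.5) = -23169 J.

W ≈ -23200 J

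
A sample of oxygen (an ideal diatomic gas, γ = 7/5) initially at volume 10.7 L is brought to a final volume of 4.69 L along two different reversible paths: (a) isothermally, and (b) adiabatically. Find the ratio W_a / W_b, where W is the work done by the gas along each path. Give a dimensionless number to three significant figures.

Path (a) isothermal: W = P₁V₁ ln(V₂/V₁) → W_a/(P₁V₁) = -0.8248.
Path (b) adiabatic: W = P₁V₁(1 − (V₁/V₂)^(γ−1))/(γ−1) → W_b/(P₁V₁) = -0.9772.
W_a / W_b = -0.8248 / -0.9772 = 0.8441.

W_a / W_b ≈ 0.844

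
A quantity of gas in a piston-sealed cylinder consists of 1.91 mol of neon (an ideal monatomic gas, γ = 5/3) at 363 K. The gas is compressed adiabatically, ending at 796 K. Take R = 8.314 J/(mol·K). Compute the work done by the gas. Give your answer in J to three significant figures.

Adiabatic ⇒ Q = 0, so W_by = −ΔU = nCᵥ(T₁ − T₂).
Cᵥ = 3R/2 = 12.47 J/(mol·K).
W = (1.91)(12.47)(363 − 796) = -10314 J.

W ≈ -10300 J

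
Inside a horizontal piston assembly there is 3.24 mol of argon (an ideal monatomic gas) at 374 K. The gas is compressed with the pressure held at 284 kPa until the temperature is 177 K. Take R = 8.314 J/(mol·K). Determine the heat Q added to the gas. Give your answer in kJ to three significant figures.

Q ≈ -13.3 kJ

Isobaric: W = nRΔT = (3.24)(8.314)(-197) = -5307 J.
ΔU = nCᵥΔT with Cᵥ = 3R/2: ΔU = (3.24)(12.47)(-197) = -7960 J.
Q = ΔU + W = -7960 − 5307 = -13267 J.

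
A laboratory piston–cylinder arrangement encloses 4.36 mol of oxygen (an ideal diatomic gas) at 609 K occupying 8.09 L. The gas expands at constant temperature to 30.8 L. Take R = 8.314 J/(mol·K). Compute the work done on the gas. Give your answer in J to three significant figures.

Isothermal: W = nRT ln(V₂/V₁).
W = (4.36)(8.314)(609) × ln(30.8/8.09)
  = 22076 × 1.337
W_by_gas = 29513 J; work on gas = −W_by = -29513 J.

W ≈ -29500 J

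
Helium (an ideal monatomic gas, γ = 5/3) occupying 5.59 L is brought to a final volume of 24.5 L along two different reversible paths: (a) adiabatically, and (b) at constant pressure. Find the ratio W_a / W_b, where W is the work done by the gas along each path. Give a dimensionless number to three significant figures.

W_a / W_b ≈ 0.278

Path (a) adiabatic: W = P₁V₁(1 − (V₁/V₂)^(γ−1))/(γ−1) → W_a/(P₁V₁) = 0.9399.
Path (b) isobaric: W = P₁(V₂ − V₁) → W_b/(P₁V₁) = 3.383.
W_a / W_b = 0.9399 / 3.383 = 0.2778.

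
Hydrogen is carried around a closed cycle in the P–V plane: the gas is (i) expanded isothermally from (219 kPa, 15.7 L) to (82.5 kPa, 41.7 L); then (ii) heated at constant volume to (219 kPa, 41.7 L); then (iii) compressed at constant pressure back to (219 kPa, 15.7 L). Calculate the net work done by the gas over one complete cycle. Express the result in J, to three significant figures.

Leg (i): W = PᵢVᵢ ln(V_f/Vᵢ) = (3438) ln(41.7/15.7) = 3359 J.
Leg (ii): W = 0.
Leg (iii): W = PΔV = (219)(15.7 − 41.7) = -5694 J.
W_net = 3359 − 5694 = -2335 J.

W_net ≈ -2340 J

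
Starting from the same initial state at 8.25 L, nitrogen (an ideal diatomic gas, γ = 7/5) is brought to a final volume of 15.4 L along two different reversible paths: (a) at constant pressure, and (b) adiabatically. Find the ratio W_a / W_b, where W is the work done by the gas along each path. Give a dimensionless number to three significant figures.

W_a / W_b ≈ 1.57

Path (a) isobaric: W = P₁(V₂ − V₁) → W_a/(P₁V₁) = 0.8667.
Path (b) adiabatic: W = P₁V₁(1 − (V₁/V₂)^(γ−1))/(γ−1) → W_b/(P₁V₁) = 0.5523.
W_a / W_b = 0.8667 / 0.5523 = 1.569.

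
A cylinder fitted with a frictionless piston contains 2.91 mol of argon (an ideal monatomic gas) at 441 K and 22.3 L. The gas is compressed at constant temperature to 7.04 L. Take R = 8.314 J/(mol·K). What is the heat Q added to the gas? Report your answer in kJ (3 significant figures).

Q ≈ -12.3 kJ

Isothermal ⇒ ΔU = 0, so Q = W = nRT ln(V₂/V₁).
Q = (2.91)(8.314)(441) ln(7.04/22.3) = 10669 × -1.153 = -12302 J.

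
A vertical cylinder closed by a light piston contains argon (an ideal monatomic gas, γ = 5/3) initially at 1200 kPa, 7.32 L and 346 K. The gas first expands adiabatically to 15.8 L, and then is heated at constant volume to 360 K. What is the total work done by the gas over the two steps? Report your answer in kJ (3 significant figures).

W_total ≈ 5.29 kJ

Step 1 (adiabatic): W = (P₁V₁ − P₂V₂)/(γ−1) = (8784 − 5259)/0.667 = 5287 J.
Step 2 (isochoric): W = 0 (constant volume).
W_total = 5287 + 0 = 5287 J.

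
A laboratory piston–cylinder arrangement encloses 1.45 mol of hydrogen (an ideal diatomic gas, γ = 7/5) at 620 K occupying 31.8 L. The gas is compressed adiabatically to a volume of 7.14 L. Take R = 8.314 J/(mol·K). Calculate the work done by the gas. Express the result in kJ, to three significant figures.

Adiabatic: TV^(γ−1) = const with γ = 7/5.
T₂ = T₁ (V₁/V₂)^(γ−1) = 620 × (31.8/7.14)^0.4 = 620 × 1.818 = 1127 K.
W_by = nCᵥ(T₁ − T₂) = (1.45)(20.79)(620 − 1127) = -15277 J.

W ≈ -15.3 kJ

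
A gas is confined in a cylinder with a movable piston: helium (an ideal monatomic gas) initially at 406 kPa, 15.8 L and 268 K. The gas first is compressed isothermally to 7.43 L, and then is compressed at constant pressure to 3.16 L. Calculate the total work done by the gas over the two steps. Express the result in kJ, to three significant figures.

W_total ≈ -8.53 kJ

Step 1 (isothermal): W = P₁V₁ ln(V₂/V₁) = (6415) ln(7.43/15.8) = -4840 J.
After step 1: P = 863.4 kPa, V = 7.43 L, T = 268 K.
Step 2 (isobaric): W = PΔV = (863.4 kPa)(3.16 − 7.43 L) = -3687 J.
W_total = -4840 − 3687 = -8526 J.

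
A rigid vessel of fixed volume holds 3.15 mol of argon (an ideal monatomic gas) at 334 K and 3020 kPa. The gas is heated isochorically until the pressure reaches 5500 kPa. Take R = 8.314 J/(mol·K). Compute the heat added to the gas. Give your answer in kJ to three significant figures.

Constant volume ⇒ W = 0, so Q = ΔU = nCᵥΔT with Cᵥ = 3R/2 = 12.47 J/(mol·K).
At constant V, T₂/T₁ = P₂/P₁ ⇒ ΔT = T₁(P₂/P₁ − 1) = 334·(5500/3020 − 1) = 274.3 K.
ΔU = (3.15)(12.47)(274.3) = 10775 J.

Q ≈ 10.8 kJ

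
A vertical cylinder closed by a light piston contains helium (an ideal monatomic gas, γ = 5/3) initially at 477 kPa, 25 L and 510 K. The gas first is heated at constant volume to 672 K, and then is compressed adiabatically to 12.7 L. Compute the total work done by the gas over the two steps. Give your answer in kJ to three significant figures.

W_total ≈ -13.5 kJ

Step 1 (isochoric): W = 0 (constant volume).
After step 1: P = 628.5 kPa (V unchanged).
Step 2 (adiabatic): W = (P₁V₁ − P₂V₂)/(γ−1) = (15713 − 24680)/0.667 = -13451 J.
W_total = 0 − 13451 = -13451 J.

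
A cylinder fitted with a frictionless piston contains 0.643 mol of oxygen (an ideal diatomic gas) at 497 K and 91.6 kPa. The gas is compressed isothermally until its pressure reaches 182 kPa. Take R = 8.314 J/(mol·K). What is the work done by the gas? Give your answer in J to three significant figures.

Isothermal process: W = nRT ln(V₂/V₁) = nRT ln(P₁/P₂).
W = (0.643)(8.314)(497) × ln(91.6/182)
  = 2657 × ln(0.5033) = 2657 × -0.6866
W_by_gas = -1824 J.

W ≈ -1820 J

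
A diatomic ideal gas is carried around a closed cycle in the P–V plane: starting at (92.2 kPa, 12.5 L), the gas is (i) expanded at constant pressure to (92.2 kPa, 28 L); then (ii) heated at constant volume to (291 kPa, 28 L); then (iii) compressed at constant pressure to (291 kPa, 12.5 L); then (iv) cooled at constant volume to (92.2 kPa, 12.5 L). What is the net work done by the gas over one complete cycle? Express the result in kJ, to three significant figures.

W_net ≈ -3.08 kJ

Constant-volume legs do no work.
W(i) = (92.2)(28 − 12.5) = 1429 J; W(iii) = (291)(12.5 − 28) = -4510 J.
W_net = 1429 − 4510 = -3081 J (the counter-clockwise enclosed area).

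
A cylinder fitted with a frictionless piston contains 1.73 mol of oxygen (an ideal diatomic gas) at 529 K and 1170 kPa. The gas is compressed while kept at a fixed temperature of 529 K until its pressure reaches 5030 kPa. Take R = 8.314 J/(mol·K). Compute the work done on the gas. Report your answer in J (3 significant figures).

Isothermal process: W = nRT ln(V₂/V₁) = nRT ln(P₁/P₂).
W = (1.73)(8.314)(529) × ln(1170/5030)
  = 7609 × ln(0.2326) = 7609 × -1.458
W_by_gas = -11097 J; work on gas = −W_by = 11097 J.

W ≈ 11100 J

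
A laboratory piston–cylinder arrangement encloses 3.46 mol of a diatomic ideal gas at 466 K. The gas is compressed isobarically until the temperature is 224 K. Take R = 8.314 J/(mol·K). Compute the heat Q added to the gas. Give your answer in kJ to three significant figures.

Isobaric: W = nRΔT = (3.46)(8.314)(-242) = -6961 J.
ΔU = nCᵥΔT with Cᵥ = 5R/2: ΔU = (3.46)(20.79)(-242) = -17404 J.
Q = ΔU + W = -17404 − 6961 = -24365 J.

Q ≈ -24.4 kJ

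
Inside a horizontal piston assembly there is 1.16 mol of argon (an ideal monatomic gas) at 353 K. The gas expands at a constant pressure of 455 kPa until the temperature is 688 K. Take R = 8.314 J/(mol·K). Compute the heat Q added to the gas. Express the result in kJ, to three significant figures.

Isobaric: W = nRΔT = (1.16)(8.314)(335) = 3231 J.
ΔU = nCᵥΔT with Cᵥ = 3R/2: ΔU = (1.16)(12.47)(335) = 4846 J.
Q = ΔU + W = 4846 + 3231 = 8077 J.

Q ≈ 8.08 kJ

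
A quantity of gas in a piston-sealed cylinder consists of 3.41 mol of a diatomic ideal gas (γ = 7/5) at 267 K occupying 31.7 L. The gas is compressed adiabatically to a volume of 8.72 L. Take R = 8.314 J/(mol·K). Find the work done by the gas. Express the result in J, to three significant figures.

Adiabatic: TV^(γ−1) = const with γ = 7/5.
T₂ = T₁ (V₁/V₂)^(γ−1) = 267 × (31.7/8.72)^0.4 = 267 × 1.676 = 447.4 K.
W_by = nCᵥ(T₁ − T₂) = (3.41)(20.79)(267 − 447.4) = -12789 J.

W ≈ -12800 J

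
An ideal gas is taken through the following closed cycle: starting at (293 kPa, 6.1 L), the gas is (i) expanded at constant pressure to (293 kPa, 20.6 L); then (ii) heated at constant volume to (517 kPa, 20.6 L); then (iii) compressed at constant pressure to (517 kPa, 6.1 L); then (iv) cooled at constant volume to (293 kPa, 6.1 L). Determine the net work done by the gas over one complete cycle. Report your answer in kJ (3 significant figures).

W_net ≈ -3.25 kJ

Constant-volume legs do no work.
W(i) = (293)(20.6 − 6.1) = 4249 J; W(iii) = (517)(6.1 − 20.6) = -7497 J.
W_net = 4249 − 7497 = -3248 J (the counter-clockwise enclosed area).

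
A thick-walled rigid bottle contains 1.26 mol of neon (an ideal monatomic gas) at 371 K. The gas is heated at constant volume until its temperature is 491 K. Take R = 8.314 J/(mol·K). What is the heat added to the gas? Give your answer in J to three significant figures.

Constant volume ⇒ W = 0, so Q = ΔU = nCᵥΔT with Cᵥ = 3R/2 = 12.47 J/(mol·K).
ΔU = (1.26)(12.47)(491 − 371) = 1886 J.

Q ≈ 1890 J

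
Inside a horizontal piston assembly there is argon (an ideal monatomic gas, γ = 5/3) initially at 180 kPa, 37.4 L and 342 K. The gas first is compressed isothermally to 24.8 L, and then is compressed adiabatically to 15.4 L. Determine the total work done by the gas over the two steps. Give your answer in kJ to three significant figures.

Step 1 (isothermal): W = P₁V₁ ln(V₂/V₁) = (6732) ln(24.8/37.4) = -2766 J.
After step 1: P = 271.5 kPa, V = 24.8 L, T = 342 K.
Step 2 (adiabatic): W = (P₁V₁ − P₂V₂)/(γ−1) = (6732 − 9249)/0.667 = -3776 J.
W_total = -2766 − 3776 = -6541 J.

W_total ≈ -6.54 kJ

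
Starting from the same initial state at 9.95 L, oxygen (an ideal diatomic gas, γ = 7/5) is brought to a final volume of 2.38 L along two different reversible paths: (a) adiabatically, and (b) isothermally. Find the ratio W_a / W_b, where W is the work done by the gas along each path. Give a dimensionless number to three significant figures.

Path (a) adiabatic: W = P₁V₁(1 − (V₁/V₂)^(γ−1))/(γ−1) → W_a/(P₁V₁) = -1.93.
Path (b) isothermal: W = P₁V₁ ln(V₂/V₁) → W_b/(P₁V₁) = -1.43.
W_a / W_b = -1.93 / -1.43 = 1.349.

W_a / W_b ≈ 1.35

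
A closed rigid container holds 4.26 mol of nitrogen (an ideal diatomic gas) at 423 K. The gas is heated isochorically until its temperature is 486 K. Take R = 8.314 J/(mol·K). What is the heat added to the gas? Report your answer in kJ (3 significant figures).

Constant volume ⇒ W = 0, so Q = ΔU = nCᵥΔT with Cᵥ = 5R/2 = 20.79 J/(mol·K).
ΔU = (4.26)(20.79)(486 − 423) = 5578 J.

Q ≈ 5.58 kJ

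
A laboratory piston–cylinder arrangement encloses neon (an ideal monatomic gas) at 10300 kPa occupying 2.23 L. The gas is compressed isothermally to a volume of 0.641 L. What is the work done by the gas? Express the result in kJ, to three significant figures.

W ≈ -28.6 kJ

Isothermal: W = nRT ln(V₂/V₁) = P₁V₁ ln(V₂/V₁).
P₁V₁ = (10300 kPa)(2.23 L) = 22969 J.
W = 22969 × ln(0.641/2.23) = 22969 × -1.247
W_by_gas = -28636 J.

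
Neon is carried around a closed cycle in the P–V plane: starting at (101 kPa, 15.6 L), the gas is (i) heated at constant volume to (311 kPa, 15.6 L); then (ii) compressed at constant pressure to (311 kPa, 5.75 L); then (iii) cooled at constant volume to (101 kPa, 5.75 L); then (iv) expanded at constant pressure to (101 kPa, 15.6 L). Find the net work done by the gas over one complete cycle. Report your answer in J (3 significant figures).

W_net ≈ -2070 J

Constant-volume legs do no work.
W(ii) = (311)(5.75 − 15.6) = -3063 J; W(iv) = (101)(15.6 − 5.75) = 994.8 J.
W_net = -3063 + 994.8 = -2068 J (the counter-clockwise enclosed area).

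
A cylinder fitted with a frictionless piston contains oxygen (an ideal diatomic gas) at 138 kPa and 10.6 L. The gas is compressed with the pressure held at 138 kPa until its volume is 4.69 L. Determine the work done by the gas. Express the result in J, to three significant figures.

Isobaric: W = P ΔV.
W = (138 kPa)(4.69 − 10.6 L) = (138)(-5.91) = -815.6 J.

W ≈ -816 J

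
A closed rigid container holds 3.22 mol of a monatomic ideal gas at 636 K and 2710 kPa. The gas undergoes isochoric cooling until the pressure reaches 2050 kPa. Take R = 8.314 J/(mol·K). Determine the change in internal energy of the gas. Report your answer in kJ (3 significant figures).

Constant volume ⇒ W = 0, so Q = ΔU = nCᵥΔT with Cᵥ = 3R/2 = 12.47 J/(mol·K).
At constant V, T₂/T₁ = P₂/P₁ ⇒ ΔT = T₁(P₂/P₁ − 1) = 636·(2050/2710 − 1) = -154.9 K.
ΔU = (3.22)(12.47)(-154.9) = -6220 J.

ΔU ≈ -6.22 kJ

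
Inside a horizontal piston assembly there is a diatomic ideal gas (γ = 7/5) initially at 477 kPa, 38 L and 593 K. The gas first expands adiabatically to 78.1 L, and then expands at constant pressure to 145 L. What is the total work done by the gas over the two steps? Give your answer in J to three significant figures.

W_total ≈ 23000 J

Step 1 (adiabatic): W = (P₁V₁ − P₂V₂)/(γ−1) = (18126 − 13588)/0.4 = 11345 J.
After step 1: P = 174 kPa, V = 78.1 L, T = 444.5 K.
Step 2 (isobaric): W = PΔV = (174 kPa)(145 − 78.1 L) = 11639 J.
W_total = 11345 + 11639 = 22984 J.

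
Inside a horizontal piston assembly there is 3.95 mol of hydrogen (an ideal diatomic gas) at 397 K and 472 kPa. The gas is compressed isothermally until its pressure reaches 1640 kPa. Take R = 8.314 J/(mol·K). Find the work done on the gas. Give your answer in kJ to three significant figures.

Isothermal process: W = nRT ln(V₂/V₁) = nRT ln(P₁/P₂).
W = (3.95)(8.314)(397) × ln(472/1640)
  = 13038 × ln(0.2878) = 13038 × -1.245
W_by_gas = -16238 J; work on gas = −W_by = 16238 J.

W ≈ 16.2 kJ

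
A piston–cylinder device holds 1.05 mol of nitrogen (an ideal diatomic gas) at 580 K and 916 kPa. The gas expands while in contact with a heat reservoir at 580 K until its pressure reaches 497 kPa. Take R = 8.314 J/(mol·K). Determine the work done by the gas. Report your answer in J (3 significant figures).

W ≈ 3100 J

Isothermal process: W = nRT ln(V₂/V₁) = nRT ln(P₁/P₂).
W = (1.05)(8.314)(580) × ln(916/497)
  = 5063 × ln(1.843) = 5063 × 0.6114
W_by_gas = 3096 J.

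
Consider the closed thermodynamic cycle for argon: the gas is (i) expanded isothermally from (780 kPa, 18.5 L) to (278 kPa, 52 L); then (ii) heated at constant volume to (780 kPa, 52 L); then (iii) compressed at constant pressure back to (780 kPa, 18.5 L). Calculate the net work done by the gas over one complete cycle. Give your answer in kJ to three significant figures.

W_net ≈ -11.2 kJ

Leg (i): W = PᵢVᵢ ln(V_f/Vᵢ) = (14430) ln(52/18.5) = 14913 J.
Leg (ii): W = 0.
Leg (iii): W = PΔV = (780)(18.5 − 52) = -26130 J.
W_net = 14913 − 26130 = -11217 J.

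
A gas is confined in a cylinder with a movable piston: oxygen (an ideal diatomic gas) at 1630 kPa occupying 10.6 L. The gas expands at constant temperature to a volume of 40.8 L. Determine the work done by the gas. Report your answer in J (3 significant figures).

Isothermal: W = nRT ln(V₂/V₁) = P₁V₁ ln(V₂/V₁).
P₁V₁ = (1630 kPa)(10.6 L) = 17278 J.
W = 17278 × ln(40.8/10.6) = 17278 × 1.348
W_by_gas = 23288 J.

W ≈ 23300 J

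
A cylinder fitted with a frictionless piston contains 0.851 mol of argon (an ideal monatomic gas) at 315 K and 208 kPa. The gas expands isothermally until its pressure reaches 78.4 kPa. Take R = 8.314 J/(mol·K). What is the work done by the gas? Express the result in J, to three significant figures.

W ≈ 2170 J

Isothermal process: W = nRT ln(V₂/V₁) = nRT ln(P₁/P₂).
W = (0.851)(8.314)(315) × ln(208/78.4)
  = 2229 × ln(2.653) = 2229 × 0.9757
W_by_gas = 2175 J.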